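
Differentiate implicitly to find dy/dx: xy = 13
Differentiate both sides with respect to x, treating y as y(x). By the chain rule, any term containing y contributes a factor of y' = dy/dx when we differentiate it.

Move every term to one side and write the relation as F(x, y) = 0. Term by term,
  d/dx[xy] = x·y' + y
  d/dx[-13] = 0

The pieces without y' make up ∂F/∂x and the coefficient of y' is ∂F/∂y:
  ∂F/∂x = y,
  ∂F/∂y = x.

Since d/dx[F] = ∂F/∂x + (∂F/∂y)·y' = 0, solve for y':
  (∂F/∂y)·y' = -∂F/∂x
  dy/dx = -(∂F/∂x)/(∂F/∂y) = -(y)/(x) = -y/x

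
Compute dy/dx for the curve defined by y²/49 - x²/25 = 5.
Differentiate both sides with respect to x, treating y as y(x). By the chain rule, any term containing y contributes a factor of y' = dy/dx when we differentiate it.

Move every term to one side and write the relation as F(x, y) = 0. Term by term,
  d/dx[-x^2/25] = -2x/25
  d/dx[y^2/49] = 2y·y'/49
  d/dx[-5] = 0

The pieces without y' make up ∂F/∂x and the coefficient of y' is ∂F/∂y:
  ∂F/∂x = -2x/25,
  ∂F/∂y = 2y/49.

Since d/dx[F] = ∂F/∂x + (∂F/∂y)·y' = 0, solve for y':
  (∂F/∂y)·y' = -∂F/∂x
  dy/dx = -(∂F/∂x)/(∂F/∂y) = -(-2x/25)/(2y/49) = 49x/(25y)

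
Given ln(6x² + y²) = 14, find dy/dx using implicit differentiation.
Apply d/dx to both sides, remembering that y depends on x. Each occurrence of y therefore brings in a y' = dy/dx via the chain rule.

With F(x, y) equal to the left-hand side minus the right, differentiate F term by term:
  d/dx[ln(6x^2 + y^2)] = (12x + 2y·y')/(6x^2 + y^2)
  d/dx[-14] = 0
Adding these up, d/dx[F] = 0 becomes
  (12x/(6x^2 + y^2)) + (2y/(6x^2 + y^2))·y' = 0,
so isolating y',
  dy/dx = -(12x/(6x^2 + y^2))/(2y/(6x^2 + y^2)) = -6x/y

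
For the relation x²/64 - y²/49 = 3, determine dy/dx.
Differentiate both sides with respect to x, treating y as y(x). By the chain rule, any term containing y contributes a factor of y' = dy/dx when we differentiate it.

Move every term to one side and write the relation as F(x, y) = 0. Term by term,
  d/dx[x^2/64] = x/32
  d/dx[-y^2/49] = -2y·y'/49
  d/dx[-3] = 0

The pieces without y' make up ∂F/∂x and the coefficient of y' is ∂F/∂y:
  ∂F/∂x = x/32,
  ∂F/∂y = -2y/49.

Since d/dx[F] = ∂F/∂x + (∂F/∂y)·y' = 0, solve for y':
  (∂F/∂y)·y' = -∂F/∂x
  dy/dx = -(∂F/∂x)/(∂F/∂y) = -(x/32)/(-2y/49) = 49x/(64y)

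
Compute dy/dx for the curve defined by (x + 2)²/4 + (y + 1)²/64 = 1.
Differentiate the relation implicitly: treat y = y(x) and apply the chain rule, so every y-derivative picks up a y' = dy/dx factor.

With everything moved to the left-hand side, differentiate term by term:
  d/dx[(x + 2)^2/4] = x/2 + 1
  d/dx[(y + 1)^2/64] = y'(y + 1)/32
  d/dx[-1] = 0

Separating the contributions that come from x directly and those that come through y:
  without y':      x/2 + 1
  multiplying y':  y/32 + 1/32

so (x/2 + 1) + (y/32 + 1/32)·y' = 0, and therefore
  dy/dx = -(x/2 + 1)/(y/32 + 1/32)
        = -((x + 2)/2)/((y + 1)/32) = 16(-x - 2)/(y + 1)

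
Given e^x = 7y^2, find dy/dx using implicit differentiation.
Differentiate the relation implicitly: treat y = y(x) and apply the chain rule, so every y-derivative picks up a y' = dy/dx factor.

With everything moved to the left-hand side, differentiate term by term:
  d/dx[-7y^2] = -14y·y'
  d/dx[e^(x)] = e^(x)

Separating the contributions that come from x directly and those that come through y:
  without y':      e^(x)
  multiplying y':  -14y

so (e^(x)) + (-14y)·y' = 0, and therefore
  dy/dx = -(e^(x))/(-14y) = e^(x)/(14y)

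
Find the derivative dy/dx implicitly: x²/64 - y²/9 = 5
Differentiate the relation implicitly: treat y = y(x) and apply the chain rule, so every y-derivative picks up a y' = dy/dx factor.

With everything moved to the left-hand side, differentiate term by term:
  d/dx[x^2/64] = x/32
  d/dx[-y^2/9] = -2y·y'/9
  d/dx[-5] = 0

Separating the contributions that come from x directly and those that come through y:
  without y':      x/32
  multiplying y':  -2y/9

so (x/32) + (-2y/9)·y' = 0, and therefore
  dy/dx = -(x/32)/(-2y/9) = 9x/(64y)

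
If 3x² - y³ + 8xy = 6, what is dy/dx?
Differentiate the relation implicitly: treat y = y(x) and apply the chain rule, so every y-derivative picks up a y' = dy/dx factor.

With everything moved to the left-hand side, differentiate term by term:
  d/dx[3x^2] = 6x
  d/dx[8xy] = 8x·y' + 8y
  d/dx[-y^3] = -3y^2·y'
  d/dx[-6] = 0

Separating the contributions that come from x directly and those that come through y:
  without y':      6x + 8y
  multiplying y':  8x - 3y^2

so (6x + 8y) + (8x - 3y^2)·y' = 0, and therefore
  dy/dx = -(6x + 8y)/(8x - 3y^2) = 2(-3x - 4y)/(8x - 3y^2)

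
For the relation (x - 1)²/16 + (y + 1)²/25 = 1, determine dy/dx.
Differentiate both sides with respect to x, treating y as y(x). By the chain rule, any term containing y contributes a factor of y' = dy/dx when we differentiate it.

Move every term to one side and write the relation as F(x, y) = 0. Term by term,
  d/dx[(x - 1)^2/16] = x/8 - 1/8
  d/dx[(y + 1)^2/25] = 2·y'(y + 1)/25
  d/dx[-1] = 0

The pieces without y' make up ∂F/∂x and the coefficient of y' is ∂F/∂y:
  ∂F/∂x = x/8 - 1/8,
  ∂F/∂y = 2y/25 + 2/25.

Since d/dx[F] = ∂F/∂x + (∂F/∂y)·y' = 0, solve for y':
  (∂F/∂y)·y' = -∂F/∂x
  dy/dx = -(∂F/∂x)/(∂F/∂y) = -(x/8 - 1/8)/(2y/25 + 2/25)
        = -((x - 1)/8)/(2(y + 1)/25) = 25(1 - x)/(16(y + 1))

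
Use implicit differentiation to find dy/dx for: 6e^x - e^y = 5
Apply d/dx to both sides, remembering that y depends on x. Each occurrence of y therefore brings in a y' = dy/dx via the chain rule.

With F(x, y) equal to the left-hand side minus the right, differentiate F term by term:
  d/dx[6e^(x)] = 6e^(x)
  d/dx[-e^(y)] = -y'·e^(y)
  d/dx[-5] = 0
Adding these up, d/dx[F] = 0 becomes
  (6e^(x)) + (-e^(y))·y' = 0,
so isolating y',
  dy/dx = -(6e^(x))/(-e^(y)) = 6e^(x - y)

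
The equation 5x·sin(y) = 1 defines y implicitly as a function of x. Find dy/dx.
Differentiate both sides with respect to x, treating y as y(x). By the chain rule, any term containing y contributes a factor of y' = dy/dx when we differentiate it.

Move every term to one side and write the relation as F(x, y) = 0. Term by term,
  d/dx[5x·sin(y)] = 5x·y'·cos(y) + 5sin(y)
  d/dx[-1] = 0

The pieces without y' make up ∂F/∂x and the coefficient of y' is ∂F/∂y:
  ∂F/∂x = 5sin(y),
  ∂F/∂y = 5x·cos(y).

Since d/dx[F] = ∂F/∂x + (∂F/∂y)·y' = 0, solve for y':
  (∂F/∂y)·y' = -∂F/∂x
  dy/dx = -(∂F/∂x)/(∂F/∂y) = -(5sin(y))/(5x·cos(y)) = -tan(y)/x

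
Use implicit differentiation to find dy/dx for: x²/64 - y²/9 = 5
Differentiate both sides with respect to x, treating y as y(x). By the chain rule, any term containing y contributes a factor of y' = dy/dx when we differentiate it.

Move every term to one side and write the relation as F(x, y) = 0. Term by term,
  d/dx[x^2/64] = x/32
  d/dx[-y^2/9] = -2y·y'/9
  d/dx[-5] = 0

The pieces without y' make up ∂F/∂x and the coefficient of y' is ∂F/∂y:
  ∂F/∂x = x/32,
  ∂F/∂y = -2y/9.

Since d/dx[F] = ∂F/∂x + (∂F/∂y)·y' = 0, solve for y':
  (∂F/∂y)·y' = -∂F/∂x
  dy/dx = -(∂F/∂x)/(∂F/∂y) = -(x/32)/(-2y/9) = 9x/(64y)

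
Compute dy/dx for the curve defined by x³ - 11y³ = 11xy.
Differentiate both sides with respect to x, treating y as y(x). By the chain rule, any term containing y contributes a factor of y' = dy/dx when we differentiate it.

Move every term to one side and write the relation as F(x, y) = 0. Term by term,
  d/dx[x^3] = 3x^2
  d/dx[-11xy] = -11x·y' - 11y
  d/dx[-11y^3] = -33y^2·y'

The pieces without y' make up ∂F/∂x and the coefficient of y' is ∂F/∂y:
  ∂F/∂x = 3x^2 - 11y,
  ∂F/∂y = -11x - 33y^2.

Since d/dx[F] = ∂F/∂x + (∂F/∂y)·y' = 0, solve for y':
  (∂F/∂y)·y' = -∂F/∂x
  dy/dx = -(∂F/∂x)/(∂F/∂y) = -(3x^2 - 11y)/(-11x - 33y^2) = (3x^2/11 - y)/(x + 3y^2)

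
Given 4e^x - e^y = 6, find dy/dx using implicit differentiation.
Take d/dx of both sides. Since y is implicitly a function of x, the chain rule attaches a y' = dy/dx factor whenever we differentiate through y.

Set F(x, y) = (left side) − (right side), so the curve is F = 0. Differentiating each term of F:
  d/dx[4e^(x)] = 4e^(x)
  d/dx[-e^(y)] = -y'·e^(y)
  d/dx[-6] = 0

Collecting, the y'-free part is the partial derivative in x and the y' coefficient is the partial derivative in y:
  ∂F/∂x = 4e^(x)
  ∂F/∂y = -e^(y)

so d/dx[F(x, y(x))] = ∂F/∂x + (∂F/∂y)·y' = 0. Rearranging,
  dy/dx = -(∂F/∂x)/(∂F/∂y) = -(4e^(x))/(-e^(y)) = 4e^(x - y)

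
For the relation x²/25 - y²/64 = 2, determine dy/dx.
Differentiate the relation implicitly: treat y = y(x) and apply the chain rule, so every y-derivative picks up a y' = dy/dx factor.

With everything moved to the left-hand side, differentiate term by term:
  d/dx[x^2/25] = 2x/25
  d/dx[-y^2/64] = -y·y'/32
  d/dx[-2] = 0

Separating the contributions that come from x directly and those that come through y:
  without y':      2x/25
  multiplying y':  -y/32

so (2x/25) + (-y/32)·y' = 0, and therefore
  dy/dx = -(2x/25)/(-y/32) = 64x/(25y)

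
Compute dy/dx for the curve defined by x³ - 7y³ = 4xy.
Differentiate both sides with respect to x, treating y as y(x). By the chain rule, any term containing y contributes a factor of y' = dy/dx when we differentiate it.

Move every term to one side and write the relation as F(x, y) = 0. Term by term,
  d/dx[x^3] = 3x^2
  d/dx[-4xy] = -4x·y' - 4y
  d/dx[-7y^3] = -21y^2·y'

The pieces without y' make up ∂F/∂x and the coefficient of y' is ∂F/∂y:
  ∂F/∂x = 3x^2 - 4y,
  ∂F/∂y = -4x - 21y^2.

Since d/dx[F] = ∂F/∂x + (∂F/∂y)·y' = 0, solve for y':
  (∂F/∂y)·y' = -∂F/∂x
  dy/dx = -(∂F/∂x)/(∂F/∂y) = -(3x^2 - 4y)/(-4x - 21y^2) = (3x^2 - 4y)/(4x + 21y^2)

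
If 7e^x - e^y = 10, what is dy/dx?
Differentiate the relation implicitly: treat y = y(x) and apply the chain rule, so every y-derivative picks up a y' = dy/dx factor.

With everything moved to the left-hand side, differentiate term by term:
  d/dx[7e^(x)] = 7e^(x)
  d/dx[-e^(y)] = -y'·e^(y)
  d/dx[-10] = 0

Separating the contributions that come from x directly and those that come through y:
  without y':      7e^(x)
  multiplying y':  -e^(y)

so (7e^(x)) + (-e^(y))·y' = 0, and therefore
  dy/dx = -(7e^(x))/(-e^(y)) = 7e^(x - y)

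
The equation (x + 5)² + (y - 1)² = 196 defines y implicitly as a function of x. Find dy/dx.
Apply d/dx to both sides, remembering that y depends on x. Each occurrence of y therefore brings in a y' = dy/dx via the chain rule.

With F(x, y) equal to the left-hand side minus the right, differentiate F term by term:
  d/dx[(x + 5)^2] = 2x + 10
  d/dx[(y - 1)^2] = 2·y'(y - 1)
  d/dx[-196] = 0
Adding these up, d/dx[F] = 0 becomes
  (2x + 10) + (2y - 2)·y' = 0,
so isolating y',
  dy/dx = -(2x + 10)/(2y - 2) = (-x - 5)/(y - 1)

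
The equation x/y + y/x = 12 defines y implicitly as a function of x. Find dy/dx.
Take d/dx of both sides. Since y is implicitly a function of x, the chain rule attaches a y' = dy/dx factor whenever we differentiate through y.

Set F(x, y) = (left side) − (right side), so the curve is F = 0. Differentiating each term of F:
  d/dx[x/y] = -x·y'/y^2 + 1/y
  d/dx[y/x] = y'/x - y/x^2
  d/dx[-12] = 0

Collecting, the y'-free part is the partial derivative in x and the y' coefficient is the partial derivative in y:
  ∂F/∂x = 1/y - y/x^2
  ∂F/∂y = -x/y^2 + 1/x

so d/dx[F(x, y(x))] = ∂F/∂x + (∂F/∂y)·y' = 0. Rearranging,
  dy/dx = -(∂F/∂x)/(∂F/∂y) = -(1/y - y/x^2)/(-x/y^2 + 1/x)
        = -((x - y)(x + y)/(x^2y))/(-(x - y)(x + y)/(xy^2)) = y/x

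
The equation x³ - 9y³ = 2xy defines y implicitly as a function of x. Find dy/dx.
Apply d/dx to both sides, remembering that y depends on x. Each occurrence of y therefore brings in a y' = dy/dx via the chain rule.

With F(x, y) equal to the left-hand side minus the right, differentiate F term by term:
  d/dx[x^3] = 3x^2
  d/dx[-2xy] = -2x·y' - 2y
  d/dx[-9y^3] = -27y^2·y'
Adding these up, d/dx[F] = 0 becomes
  (3x^2 - 2y) + (-2x - 27y^2)·y' = 0,
so isolating y',
  dy/dx = -(3x^2 - 2y)/(-2x - 27y^2) = (3x^2 - 2y)/(2x + 27y^2)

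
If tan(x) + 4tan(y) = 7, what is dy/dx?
Differentiate the relation implicitly: treat y = y(x) and apply the chain rule, so every y-derivative picks up a y' = dy/dx factor.

With everything moved to the left-hand side, differentiate term by term:
  d/dx[tan(x)] = tan(x)^2 + 1
  d/dx[4tan(y)] = 4·y'(tan(y)^2 + 1)
  d/dx[-7] = 0

Separating the contributions that come from x directly and those that come through y:
  without y':      tan(x)^2 + 1
  multiplying y':  4tan(y)^2 + 4

so (tan(x)^2 + 1) + (4tan(y)^2 + 4)·y' = 0, and therefore
  dy/dx = -(tan(x)^2 + 1)/(4tan(y)^2 + 4) = -cos(y)^2/(4cos(x)^2)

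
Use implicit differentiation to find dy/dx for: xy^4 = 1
Take d/dx of both sides. Since y is implicitly a function of x, the chain rule attaches a y' = dy/dx factor whenever we differentiate through y.

Set F(x, y) = (left side) − (right side), so the curve is F = 0. Differentiating each term of F:
  d/dx[xy^4] = 4xy^3·y' + y^4
  d/dx[-1] = 0

Collecting, the y'-free part is the partial derivative in x and the y' coefficient is the partial derivative in y:
  ∂F/∂x = y^4
  ∂F/∂y = 4xy^3

so d/dx[F(x, y(x))] = ∂F/∂x + (∂F/∂y)·y' = 0. Rearranging,
  dy/dx = -(∂F/∂x)/(∂F/∂y) = -(y^4)/(4xy^3) = -y/(4x)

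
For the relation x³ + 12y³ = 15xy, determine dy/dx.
Differentiate the relation implicitly: treat y = y(x) and apply the chain rule, so every y-derivative picks up a y' = dy/dx factor.

With everything moved to the left-hand side, differentiate term by term:
  d/dx[x^3] = 3x^2
  d/dx[-15xy] = -15x·y' - 15y
  d/dx[12y^3] = 36y^2·y'

Separating the contributions that come from x directly and those that come through y:
  without y':      3x^2 - 15y
  multiplying y':  -15x + 36y^2

so (3x^2 - 15y) + (-15x + 36y^2)·y' = 0, and therefore
  dy/dx = -(3x^2 - 15y)/(-15x + 36y^2) = (x^2 - 5y)/(5x - 12y^2)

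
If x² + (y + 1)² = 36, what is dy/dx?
Differentiate both sides with respect to x, treating y as y(x). By the chain rule, any term containing y contributes a factor of y' = dy/dx when we differentiate it.

Move every term to one side and write the relation as F(x, y) = 0. Term by term,
  d/dx[x^2] = 2x
  d/dx[(y + 1)^2] = 2·y'(y + 1)
  d/dx[-36] = 0

The pieces without y' make up ∂F/∂x and the coefficient of y' is ∂F/∂y:
  ∂F/∂x = 2x,
  ∂F/∂y = 2y + 2.

Since d/dx[F] = ∂F/∂x + (∂F/∂y)·y' = 0, solve for y':
  (∂F/∂y)·y' = -∂F/∂x
  dy/dx = -(∂F/∂x)/(∂F/∂y) = -(2x)/(2y + 2) = -x/(y + 1)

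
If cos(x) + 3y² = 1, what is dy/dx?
Apply d/dx to both sides, remembering that y depends on x. Each occurrence of y therefore brings in a y' = dy/dx via the chain rule.

With F(x, y) equal to the left-hand side minus the right, differentiate F term by term:
  d/dx[3y^2] = 6y·y'
  d/dx[cos(x)] = -sin(x)
  d/dx[-1] = 0
Adding these up, d/dx[F] = 0 becomes
  (-sin(x)) + (6y)·y' = 0,
so isolating y',
  dy/dx = -(-sin(x))/(6y) = sin(x)/(6y)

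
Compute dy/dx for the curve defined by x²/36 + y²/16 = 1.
Differentiate the relation implicitly: treat y = y(x) and apply the chain rule, so every y-derivative picks up a y' = dy/dx factor.

With everything moved to the left-hand side, differentiate term by term:
  d/dx[x^2/36] = x/18
  d/dx[y^2/16] = y·y'/8
  d/dx[-1] = 0

Separating the contributions that come from x directly and those that come through y:
  without y':      x/18
  multiplying y':  y/8

so (x/18) + (y/8)·y' = 0, and therefore
  dy/dx = -(x/18)/(y/8) = -4x/(9y)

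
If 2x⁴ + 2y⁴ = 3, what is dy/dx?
Differentiate the relation implicitly: treat y = y(x) and apply the chain rule, so every y-derivative picks up a y' = dy/dx factor.

With everything moved to the left-hand side, differentiate term by term:
  d/dx[2x^4] = 8x^3
  d/dx[2y^4] = 8y^3·y'
  d/dx[-3] = 0

Separating the contributions that come from x directly and those that come through y:
  without y':      8x^3
  multiplying y':  8y^3

so (8x^3) + (8y^3)·y' = 0, and therefore
  dy/dx = -(8x^3)/(8y^3) = -x^3/y^3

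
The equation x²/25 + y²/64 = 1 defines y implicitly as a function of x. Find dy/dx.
Take d/dx of both sides. Since y is implicitly a function of x, the chain rule attaches a y' = dy/dx factor whenever we differentiate through y.

Set F(x, y) = (left side) − (right side), so the curve is F = 0. Differentiating each term of F:
  d/dx[x^2/25] = 2x/25
  d/dx[y^2/64] = y·y'/32
  d/dx[-1] = 0

Collecting, the y'-free part is the partial derivative in x and the y' coefficient is the partial derivative in y:
  ∂F/∂x = 2x/25
  ∂F/∂y = y/32

so d/dx[F(x, y(x))] = ∂F/∂x + (∂F/∂y)·y' = 0. Rearranging,
  dy/dx = -(∂F/∂x)/(∂F/∂y) = -(2x/25)/(y/32) = -64x/(25y)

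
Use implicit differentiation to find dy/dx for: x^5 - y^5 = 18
Apply d/dx to both sides, remembering that y depends on x. Each occurrence of y therefore brings in a y' = dy/dx via the chain rule.

With F(x, y) equal to the left-hand side minus the right, differentiate F term by term:
  d/dx[x^5] = 5x^4
  d/dx[-y^5] = -5y^4·y'
  d/dx[-18] = 0
Adding these up, d/dx[F] = 0 becomes
  (5x^4) + (-5y^4)·y' = 0,
so isolating y',
  dy/dx = -(5x^4)/(-5y^4) = x^4/y^4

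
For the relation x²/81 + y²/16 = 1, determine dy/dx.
Differentiate both sides with respect to x, treating y as y(x). By the chain rule, any term containing y contributes a factor of y' = dy/dx when we differentiate it.

Move every term to one side and write the relation as F(x, y) = 0. Term by term,
  d/dx[x^2/81] = 2x/81
  d/dx[y^2/16] = y·y'/8
  d/dx[-1] = 0

The pieces without y' make up ∂F/∂x and the coefficient of y' is ∂F/∂y:
  ∂F/∂x = 2x/81,
  ∂F/∂y = y/8.

Since d/dx[F] = ∂F/∂x + (∂F/∂y)·y' = 0, solve for y':
  (∂F/∂y)·y' = -∂F/∂x
  dy/dx = -(∂F/∂x)/(∂F/∂y) = -(2x/81)/(y/8) = -16x/(81y)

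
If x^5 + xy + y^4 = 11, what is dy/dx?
Apply d/dx to both sides, remembering that y depends on x. Each occurrence of y therefore brings in a y' = dy/dx via the chain rule.

With F(x, y) equal to the left-hand side minus the right, differentiate F term by term:
  d/dx[x^5] = 5x^4
  d/dx[xy] = x·y' + y
  d/dx[y^4] = 4y^3·y'
  d/dx[-11] = 0
Adding these up, d/dx[F] = 0 becomes
  (5x^4 + y) + (x + 4y^3)·y' = 0,
so isolating y',
  dy/dx = -(5x^4 + y)/(x + 4y^3) = (-5x^4 - y)/(x + 4y^3)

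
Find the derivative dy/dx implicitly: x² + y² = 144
Differentiate the relation implicitly: treat y = y(x) and apply the chain rule, so every y-derivative picks up a y' = dy/dx factor.

With everything moved to the left-hand side, differentiate term by term:
  d/dx[x^2] = 2x
  d/dx[y^2] = 2y·y'
  d/dx[-144] = 0

Separating the contributions that come from x directly and those that come through y:
  without y':      2x
  multiplying y':  2y

so (2x) + (2y)·y' = 0, and therefore
  dy/dx = -(2x)/(2y) = -x/y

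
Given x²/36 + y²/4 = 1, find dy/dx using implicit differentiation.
Differentiate the relation implicitly: treat y = y(x) and apply the chain rule, so every y-derivative picks up a y' = dy/dx factor.

With everything moved to the left-hand side, differentiate term by term:
  d/dx[x^2/36] = x/18
  d/dx[y^2/4] = y·y'/2
  d/dx[-1] = 0

Separating the contributions that come from x directly and those that come through y:
  without y':      x/18
  multiplying y':  y/2

so (x/18) + (y/2)·y' = 0, and therefore
  dy/dx = -(x/18)/(y/2) = -x/(9y)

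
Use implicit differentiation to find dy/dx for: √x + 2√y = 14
Take d/dx of both sides. Since y is implicitly a function of x, the chain rule attaches a y' = dy/dx factor whenever we differentiate through y.

Set F(x, y) = (left side) − (right side), so the curve is F = 0. Differentiating each term of F:
  d/dx[√(x)] = 1/(2√(x))
  d/dx[2√(y)] = y'/√(y)
  d/dx[-14] = 0

Collecting, the y'-free part is the partial derivative in x and the y' coefficient is the partial derivative in y:
  ∂F/∂x = 1/(2√(x))
  ∂F/∂y = 1/√(y)

so d/dx[F(x, y(x))] = ∂F/∂x + (∂F/∂y)·y' = 0. Rearranging,
  dy/dx = -(∂F/∂x)/(∂F/∂y) = -(1/(2√(x)))/(1/√(y)) = -√(y)/(2√(x))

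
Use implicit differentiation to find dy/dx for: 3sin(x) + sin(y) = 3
Differentiate the relation implicitly: treat y = y(x) and apply the chain rule, so every y-derivative picks up a y' = dy/dx factor.

With everything moved to the left-hand side, differentiate term by term:
  d/dx[3sin(x)] = 3cos(x)
  d/dx[sin(y)] = y'·cos(y)
  d/dx[-3] = 0

Separating the contributions that come from x directly and those that come through y:
  without y':      3cos(x)
  multiplying y':  cos(y)

so (3cos(x)) + (cos(y))·y' = 0, and therefore
  dy/dx = -(3cos(x))/(cos(y)) = -3cos(x)/cos(y)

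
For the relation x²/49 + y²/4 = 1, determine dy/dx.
Differentiate the relation implicitly: treat y = y(x) and apply the chain rule, so every y-derivative picks up a y' = dy/dx factor.

With everything moved to the left-hand side, differentiate term by term:
  d/dx[x^2/49] = 2x/49
  d/dx[y^2/4] = y·y'/2
  d/dx[-1] = 0

Separating the contributions that come from x directly and those that come through y:
  without y':      2x/49
  multiplying y':  y/2

so (2x/49) + (y/2)·y' = 0, and therefore
  dy/dx = -(2x/49)/(y/2) = -4x/(49y)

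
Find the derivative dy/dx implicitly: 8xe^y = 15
Apply d/dx to both sides, remembering that y depends on x. Each occurrence of y therefore brings in a y' = dy/dx via the chain rule.

With F(x, y) equal to the left-hand side minus the right, differentiate F term by term:
  d/dx[8x·e^(y)] = 8x·y'·e^(y) + 8e^(y)
  d/dx[-15] = 0
Adding these up, d/dx[F] = 0 becomes
  (8e^(y)) + (8x·e^(y))·y' = 0,
so isolating y',
  dy/dx = -(8e^(y))/(8x·e^(y)) = -1/x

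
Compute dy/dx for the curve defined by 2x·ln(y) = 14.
Differentiate the relation implicitly: treat y = y(x) and apply the chain rule, so every y-derivative picks up a y' = dy/dx factor.

With everything moved to the left-hand side, differentiate term by term:
  d/dx[2x·ln(y)] = 2x·y'/y + 2ln(y)
  d/dx[-14] = 0

Separating the contributions that come from x directly and those that come through y:
  without y':      2ln(y)
  multiplying y':  2x/y

so (2ln(y)) + (2x/y)·y' = 0, and therefore
  dy/dx = -(2ln(y))/(2x/y) = -y·ln(y)/x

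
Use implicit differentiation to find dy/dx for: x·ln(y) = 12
Differentiate both sides with respect to x, treating y as y(x). By the chain rule, any term containing y contributes a factor of y' = dy/dx when we differentiate it.

Move every term to one side and write the relation as F(x, y) = 0. Term by term,
  d/dx[x·ln(y)] = x·y'/y + ln(y)
  d/dx[-12] = 0

The pieces without y' make up ∂F/∂x and the coefficient of y' is ∂F/∂y:
  ∂F/∂x = ln(y),
  ∂F/∂y = x/y.

Since d/dx[F] = ∂F/∂x + (∂F/∂y)·y' = 0, solve for y':
  (∂F/∂y)·y' = -∂F/∂x
  dy/dx = -(∂F/∂x)/(∂F/∂y) = -(ln(y))/(x/y) = -y·ln(y)/x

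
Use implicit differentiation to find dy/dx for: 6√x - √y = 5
Apply d/dx to both sides, remembering that y depends on x. Each occurrence of y therefore brings in a y' = dy/dx via the chain rule.

With F(x, y) equal to the left-hand side minus the right, differentiate F term by term:
  d/dx[6√(x)] = 3/√(x)
  d/dx[-√(y)] = -y'/(2√(y))
  d/dx[-5] = 0
Adding these up, d/dx[F] = 0 becomes
  (3/√(x)) + (-1/(2√(y)))·y' = 0,
so isolating y',
  dy/dx = -(3/√(x))/(-1/(2√(y))) = 6√(y)/√(x)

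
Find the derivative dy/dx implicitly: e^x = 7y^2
Differentiate both sides with respect to x, treating y as y(x). By the chain rule, any term containing y contributes a factor of y' = dy/dx when we differentiate it.

Move every term to one side and write the relation as F(x, y) = 0. Term by term,
  d/dx[-7y^2] = -14y·y'
  d/dx[e^(x)] = e^(x)

The pieces without y' make up ∂F/∂x and the coefficient of y' is ∂F/∂y:
  ∂F/∂x = e^(x),
  ∂F/∂y = -14y.

Since d/dx[F] = ∂F/∂x + (∂F/∂y)·y' = 0, solve for y':
  (∂F/∂y)·y' = -∂F/∂x
  dy/dx = -(∂F/∂x)/(∂F/∂y) = -(e^(x))/(-14y) = e^(x)/(14y)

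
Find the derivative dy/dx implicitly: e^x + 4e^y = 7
Apply d/dx to both sides, remembering that y depends on x. Each occurrence of y therefore brings in a y' = dy/dx via the chain rule.

With F(x, y) equal to the left-hand side minus the right, differentiate F term by term:
  d/dx[e^(x)] = e^(x)
  d/dx[4e^(y)] = 4·y'·e^(y)
  d/dx[-7] = 0
Adding these up, d/dx[F] = 0 becomes
  (e^(x)) + (4e^(y))·y' = 0,
so isolating y',
  dy/dx = -(e^(x))/(4e^(y)) = -e^(x - y)/4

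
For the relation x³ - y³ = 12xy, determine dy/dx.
Apply d/dx to both sides, remembering that y depends on x. Each occurrence of y therefore brings in a y' = dy/dx via the chain rule.

With F(x, y) equal to the left-hand side minus the right, differentiate F term by term:
  d/dx[x^3] = 3x^2
  d/dx[-12xy] = -12x·y' - 12y
  d/dx[-y^3] = -3y^2·y'
Adding these up, d/dx[F] = 0 becomes
  (3x^2 - 12y) + (-12x - 3y^2)·y' = 0,
so isolating y',
  dy/dx = -(3x^2 - 12y)/(-12x - 3y^2) = (x^2 - 4y)/(4x + y^2)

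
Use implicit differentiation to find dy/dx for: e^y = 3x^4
Take d/dx of both sides. Since y is implicitly a function of x, the chain rule attaches a y' = dy/dx factor whenever we differentiate through y.

Set F(x, y) = (left side) − (right side), so the curve is F = 0. Differentiating each term of F:
  d/dx[-3x^4] = -12x^3
  d/dx[e^(y)] = y'·e^(y)

Collecting, the y'-free part is the partial derivative in x and the y' coefficient is the partial derivative in y:
  ∂F/∂x = -12x^3
  ∂F/∂y = e^(y)

so d/dx[F(x, y(x))] = ∂F/∂x + (∂F/∂y)·y' = 0. Rearranging,
  dy/dx = -(∂F/∂x)/(∂F/∂y) = -(-12x^3)/(e^(y)) = 12x^3e^(-y)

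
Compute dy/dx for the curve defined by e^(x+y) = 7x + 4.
Differentiate the relation implicitly: treat y = y(x) and apply the chain rule, so every y-derivative picks up a y' = dy/dx factor.

With everything moved to the left-hand side, differentiate term by term:
  d/dx[-7x] = -7
  d/dx[e^(x + y)] = (y' + 1)·e^(x + y)
  d/dx[-4] = 0

Separating the contributions that come from x directly and those that come through y:
  without y':      e^(x + y) - 7
  multiplying y':  e^(x + y)

so (e^(x + y) - 7) + (e^(x + y))·y' = 0, and therefore
  dy/dx = -(e^(x + y) - 7)/(e^(x + y)) = 7e^(-x - y) - 1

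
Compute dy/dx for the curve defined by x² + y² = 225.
Take d/dx of both sides. Since y is implicitly a function of x, the chain rule attaches a y' = dy/dx factor whenever we differentiate through y.

Set F(x, y) = (left side) − (right side), so the curve is F = 0. Differentiating each term of F:
  d/dx[x^2] = 2x
  d/dx[y^2] = 2y·y'
  d/dx[-225] = 0

Collecting, the y'-free part is the partial derivative in x and the y' coefficient is the partial derivative in y:
  ∂F/∂x = 2x
  ∂F/∂y = 2y

so d/dx[F(x, y(x))] = ∂F/∂x + (∂F/∂y)·y' = 0. Rearranging,
  dy/dx = -(∂F/∂x)/(∂F/∂y) = -(2x)/(2y) = -x/y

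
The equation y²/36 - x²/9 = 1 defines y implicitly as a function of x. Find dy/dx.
Take d/dx of both sides. Since y is implicitly a function of x, the chain rule attaches a y' = dy/dx factor whenever we differentiate through y.

Set F(x, y) = (left side) − (right side), so the curve is F = 0. Differentiating each term of F:
  d/dx[-x^2/9] = -2x/9
  d/dx[y^2/36] = y·y'/18
  d/dx[-1] = 0

Collecting, the y'-free part is the partial derivative in x and the y' coefficient is the partial derivative in y:
  ∂F/∂x = -2x/9
  ∂F/∂y = y/18

so d/dx[F(x, y(x))] = ∂F/∂x + (∂F/∂y)·y' = 0. Rearranging,
  dy/dx = -(∂F/∂x)/(∂F/∂y) = -(-2x/9)/(y/18) = 4x/y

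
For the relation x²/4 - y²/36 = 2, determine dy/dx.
Apply d/dx to both sides, remembering that y depends on x. Each occurrence of y therefore brings in a y' = dy/dx via the chain rule.

With F(x, y) equal to the left-hand side minus the right, differentiate F term by term:
  d/dx[x^2/4] = x/2
  d/dx[-y^2/36] = -y·y'/18
  d/dx[-2] = 0
Adding these up, d/dx[F] = 0 becomes
  (x/2) + (-y/18)·y' = 0,
so isolating y',
  dy/dx = -(x/2)/(-y/18) = 9x/y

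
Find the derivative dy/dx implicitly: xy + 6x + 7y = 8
Differentiate the relation implicitly: treat y = y(x) and apply the chain rule, so every y-derivative picks up a y' = dy/dx factor.

With everything moved to the left-hand side, differentiate term by term:
  d/dx[xy] = x·y' + y
  d/dx[6x] = 6
  d/dx[7y] = 7·y'
  d/dx[-8] = 0

Separating the contributions that come from x directly and those that come through y:
  without y':      y + 6
  multiplying y':  x + 7

so (y + 6) + (x + 7)·y' = 0, and therefore
  dy/dx = -(y + 6)/(x + 7) = (-y - 6)/(x + 7)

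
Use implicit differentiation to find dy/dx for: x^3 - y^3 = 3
Differentiate both sides with respect to x, treating y as y(x). By the chain rule, any term containing y contributes a factor of y' = dy/dx when we differentiate it.

Move every term to one side and write the relation as F(x, y) = 0. Term by term,
  d/dx[x^3] = 3x^2
  d/dx[-y^3] = -3y^2·y'
  d/dx[-3] = 0

The pieces without y' make up ∂F/∂x and the coefficient of y' is ∂F/∂y:
  ∂F/∂x = 3x^2,
  ∂F/∂y = -3y^2.

Since d/dx[F] = ∂F/∂x + (∂F/∂y)·y' = 0, solve for y':
  (∂F/∂y)·y' = -∂F/∂x
  dy/dx = -(∂F/∂x)/(∂F/∂y) = -(3x^2)/(-3y^2) = x^2/y^2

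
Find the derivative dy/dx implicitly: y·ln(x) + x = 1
Apply d/dx to both sides, remembering that y depends on x. Each occurrence of y therefore brings in a y' = dy/dx via the chain rule.

With F(x, y) equal to the left-hand side minus the right, differentiate F term by term:
  d/dx[x] = 1
  d/dx[y·ln(x)] = y'·ln(x) + y/x
  d/dx[-1] = 0
Adding these up, d/dx[F] = 0 becomes
  (1 + y/x) + (ln(x))·y' = 0,
so isolating y',
  dy/dx = -(1 + y/x)/(ln(x))
        = -((x + y)/x)/(ln(x)) = (-x - y)/(x·ln(x))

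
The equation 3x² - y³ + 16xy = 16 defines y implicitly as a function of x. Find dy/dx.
Differentiate the relation implicitly: treat y = y(x) and apply the chain rule, so every y-derivative picks up a y' = dy/dx factor.

With everything moved to the left-hand side, differentiate term by term:
  d/dx[3x^2] = 6x
  d/dx[16xy] = 16x·y' + 16y
  d/dx[-y^3] = -3y^2·y'
  d/dx[-16] = 0

Separating the contributions that come from x directly and those that come through y:
  without y':      6x + 16y
  multiplying y':  16x - 3y^2

so (6x + 16y) + (16x - 3y^2)·y' = 0, and therefore
  dy/dx = -(6x + 16y)/(16x - 3y^2) = 2(-3x - 8y)/(16x - 3y^2)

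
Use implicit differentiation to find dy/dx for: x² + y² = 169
Differentiate both sides with respect to x, treating y as y(x). By the chain rule, any term containing y contributes a factor of y' = dy/dx when we differentiate it.

Move every term to one side and write the relation as F(x, y) = 0. Term by term,
  d/dx[x^2] = 2x
  d/dx[y^2] = 2y·y'
  d/dx[-169] = 0

The pieces without y' make up ∂F/∂x and the coefficient of y' is ∂F/∂y:
  ∂F/∂x = 2x,
  ∂F/∂y = 2y.

Since d/dx[F] = ∂F/∂x + (∂F/∂y)·y' = 0, solve for y':
  (∂F/∂y)·y' = -∂F/∂x
  dy/dx = -(∂F/∂x)/(∂F/∂y) = -(2x)/(2y) = -x/y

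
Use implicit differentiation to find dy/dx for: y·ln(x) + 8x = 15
Differentiate both sides with respect to x, treating y as y(x). By the chain rule, any term containing y contributes a factor of y' = dy/dx when we differentiate it.

Move every term to one side and write the relation as F(x, y) = 0. Term by term,
  d/dx[8x] = 8
  d/dx[y·ln(x)] = y'·ln(x) + y/x
  d/dx[-15] = 0

The pieces without y' make up ∂F/∂x and the coefficient of y' is ∂F/∂y:
  ∂F/∂x = 8 + y/x,
  ∂F/∂y = ln(x).

Since d/dx[F] = ∂F/∂x + (∂F/∂y)·y' = 0, solve for y':
  (∂F/∂y)·y' = -∂F/∂x
  dy/dx = -(∂F/∂x)/(∂F/∂y) = -(8 + y/x)/(ln(x))
        = -((8x + y)/x)/(ln(x)) = (-8x - y)/(x·ln(x))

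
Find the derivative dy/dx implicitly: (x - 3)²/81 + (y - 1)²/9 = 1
Apply d/dx to both sides, remembering that y depends on x. Each occurrence of y therefore brings in a y' = dy/dx via the chain rule.

With F(x, y) equal to the left-hand side minus the right, differentiate F term by term:
  d/dx[(x - 3)^2/81] = 2x/81 - 2/27
  d/dx[(y - 1)^2/9] = 2·y'(y - 1)/9
  d/dx[-1] = 0
Adding these up, d/dx[F] = 0 becomes
  (2x/81 - 2/27) + (2y/9 - 2/9)·y' = 0,
so isolating y',
  dy/dx = -(2x/81 - 2/27)/(2y/9 - 2/9)
        = -(2(x - 3)/81)/(2(y - 1)/9) = (3 - x)/(9(y - 1))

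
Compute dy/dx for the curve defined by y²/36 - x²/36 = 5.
Take d/dx of both sides. Since y is implicitly a function of x, the chain rule attaches a y' = dy/dx factor whenever we differentiate through y.

Set F(x, y) = (left side) − (right side), so the curve is F = 0. Differentiating each term of F:
  d/dx[-x^2/36] = -x/18
  d/dx[y^2/36] = y·y'/18
  d/dx[-5] = 0

Collecting, the y'-free part is the partial derivative in x and the y' coefficient is the partial derivative in y:
  ∂F/∂x = -x/18
  ∂F/∂y = y/18

so d/dx[F(x, y(x))] = ∂F/∂x + (∂F/∂y)·y' = 0. Rearranging,
  dy/dx = -(∂F/∂x)/(∂F/∂y) = -(-x/18)/(y/18) = x/y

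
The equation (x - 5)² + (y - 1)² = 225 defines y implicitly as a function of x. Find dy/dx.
Differentiate both sides with respect to x, treating y as y(x). By the chain rule, any term containing y contributes a factor of y' = dy/dx when we differentiate it.

Move every term to one side and write the relation as F(x, y) = 0. Term by term,
  d/dx[(x - 5)^2] = 2x - 10
  d/dx[(y - 1)^2] = 2·y'(y - 1)
  d/dx[-225] = 0

The pieces without y' make up ∂F/∂x and the coefficient of y' is ∂F/∂y:
  ∂F/∂x = 2x - 10,
  ∂F/∂y = 2y - 2.

Since d/dx[F] = ∂F/∂x + (∂F/∂y)·y' = 0, solve for y':
  (∂F/∂y)·y' = -∂F/∂x
  dy/dx = -(∂F/∂x)/(∂F/∂y) = -(2x - 10)/(2y - 2) = (5 - x)/(y - 1)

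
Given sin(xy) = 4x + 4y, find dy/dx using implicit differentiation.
Apply d/dx to both sides, remembering that y depends on x. Each occurrence of y therefore brings in a y' = dy/dx via the chain rule.

With F(x, y) equal to the left-hand side minus the right, differentiate F term by term:
  d/dx[-4x] = -4
  d/dx[-4y] = -4·y'
  d/dx[sin(xy)] = (x·y' + y)·cos(xy)
Adding these up, d/dx[F] = 0 becomes
  (y·cos(xy) - 4) + (x·cos(xy) - 4)·y' = 0,
so isolating y',
  dy/dx = -(y·cos(xy) - 4)/(x·cos(xy) - 4) = (-y·cos(xy) + 4)/(x·cos(xy) - 4)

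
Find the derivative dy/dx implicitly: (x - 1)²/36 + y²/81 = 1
Apply d/dx to both sides, remembering that y depends on x. Each occurrence of y therefore brings in a y' = dy/dx via the chain rule.

With F(x, y) equal to the left-hand side minus the right, differentiate F term by term:
  d/dx[y^2/81] = 2y·y'/81
  d/dx[(x - 1)^2/36] = x/18 - 1/18
  d/dx[-1] = 0
Adding these up, d/dx[F] = 0 becomes
  (x/18 - 1/18) + (2y/81)·y' = 0,
so isolating y',
  dy/dx = -(x/18 - 1/18)/(2y/81)
        = -((x - 1)/18)/(2y/81) = 9(1 - x)/(4y)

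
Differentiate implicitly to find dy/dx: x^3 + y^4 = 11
Apply d/dx to both sides, remembering that y depends on x. Each occurrence of y therefore brings in a y' = dy/dx via the chain rule.

With F(x, y) equal to the left-hand side minus the right, differentiate F term by term:
  d/dx[x^3] = 3x^2
  d/dx[y^4] = 4y^3·y'
  d/dx[-11] = 0
Adding these up, d/dx[F] = 0 becomes
  (3x^2) + (4y^3)·y' = 0,
so isolating y',
  dy/dx = -(3x^2)/(4y^3) = -3x^2/(4y^3)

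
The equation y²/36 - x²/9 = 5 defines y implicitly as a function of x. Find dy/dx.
Apply d/dx to both sides, remembering that y depends on x. Each occurrence of y therefore brings in a y' = dy/dx via the chain rule.

With F(x, y) equal to the left-hand side minus the right, differentiate F term by term:
  d/dx[-x^2/9] = -2x/9
  d/dx[y^2/36] = y·y'/18
  d/dx[-5] = 0
Adding these up, d/dx[F] = 0 becomes
  (-2x/9) + (y/18)·y' = 0,
so isolating y',
  dy/dx = -(-2x/9)/(y/18) = 4x/y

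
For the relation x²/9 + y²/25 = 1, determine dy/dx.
Apply d/dx to both sides, remembering that y depends on x. Each occurrence of y therefore brings in a y' = dy/dx via the chain rule.

With F(x, y) equal to the left-hand side minus the right, differentiate F term by term:
  d/dx[x^2/9] = 2x/9
  d/dx[y^2/25] = 2y·y'/25
  d/dx[-1] = 0
Adding these up, d/dx[F] = 0 becomes
  (2x/9) + (2y/25)·y' = 0,
so isolating y',
  dy/dx = -(2x/9)/(2y/25) = -25x/(9y)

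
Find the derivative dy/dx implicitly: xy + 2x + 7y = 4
Take d/dx of both sides. Since y is implicitly a function of x, the chain rule attaches a y' = dy/dx factor whenever we differentiate through y.

Set F(x, y) = (left side) − (right side), so the curve is F = 0. Differentiating each term of F:
  d/dx[xy] = x·y' + y
  d/dx[2x] = 2
  d/dx[7y] = 7·y'
  d/dx[-4] = 0

Collecting, the y'-free part is the partial derivative in x and the y' coefficient is the partial derivative in y:
  ∂F/∂x = y + 2
  ∂F/∂y = x + 7

so d/dx[F(x, y(x))] = ∂F/∂x + (∂F/∂y)·y' = 0. Rearranging,
  dy/dx = -(∂F/∂x)/(∂F/∂y) = -(y + 2)/(x + 7) = (-y - 2)/(x + 7)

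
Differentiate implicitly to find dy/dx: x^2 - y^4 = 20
Differentiate both sides with respect to x, treating y as y(x). By the chain rule, any term containing y contributes a factor of y' = dy/dx when we differentiate it.

Move every term to one side and write the relation as F(x, y) = 0. Term by term,
  d/dx[x^2] = 2x
  d/dx[-y^4] = -4y^3·y'
  d/dx[-20] = 0

The pieces without y' make up ∂F/∂x and the coefficient of y' is ∂F/∂y:
  ∂F/∂x = 2x,
  ∂F/∂y = -4y^3.

Since d/dx[F] = ∂F/∂x + (∂F/∂y)·y' = 0, solve for y':
  (∂F/∂y)·y' = -∂F/∂x
  dy/dx = -(∂F/∂x)/(∂F/∂y) = -(2x)/(-4y^3) = x/(2y^3)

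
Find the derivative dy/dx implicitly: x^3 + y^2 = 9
Take d/dx of both sides. Since y is implicitly a function of x, the chain rule attaches a y' = dy/dx factor whenever we differentiate through y.

Set F(x, y) = (left side) − (right side), so the curve is F = 0. Differentiating each term of F:
  d/dx[x^3] = 3x^2
  d/dx[y^2] = 2y·y'
  d/dx[-9] = 0

Collecting, the y'-free part is the partial derivative in x and the y' coefficient is the partial derivative in y:
  ∂F/∂x = 3x^2
  ∂F/∂y = 2y

so d/dx[F(x, y(x))] = ∂F/∂x + (∂F/∂y)·y' = 0. Rearranging,
  dy/dx = -(∂F/∂x)/(∂F/∂y) = -(3x^2)/(2y) = -3x^2/(2y)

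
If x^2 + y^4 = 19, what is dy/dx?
Take d/dx of both sides. Since y is implicitly a function of x, the chain rule attaches a y' = dy/dx factor whenever we differentiate through y.

Set F(x, y) = (left side) − (right side), so the curve is F = 0. Differentiating each term of F:
  d/dx[x^2] = 2x
  d/dx[y^4] = 4y^3·y'
  d/dx[-19] = 0

Collecting, the y'-free part is the partial derivative in x and the y' coefficient is the partial derivative in y:
  ∂F/∂x = 2x
  ∂F/∂y = 4y^3

so d/dx[F(x, y(x))] = ∂F/∂x + (∂F/∂y)·y' = 0. Rearranging,
  dy/dx = -(∂F/∂x)/(∂F/∂y) = -(2x)/(4y^3) = -x/(2y^3)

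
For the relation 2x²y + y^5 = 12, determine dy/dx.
Differentiate both sides with respect to x, treating y as y(x). By the chain rule, any term containing y contributes a factor of y' = dy/dx when we differentiate it.

Move every term to one side and write the relation as F(x, y) = 0. Term by term,
  d/dx[2x^2y] = 2x^2·y' + 4xy
  d/dx[y^5] = 5y^4·y'
  d/dx[-12] = 0

The pieces without y' make up ∂F/∂x and the coefficient of y' is ∂F/∂y:
  ∂F/∂x = 4xy,
  ∂F/∂y = 2x^2 + 5y^4.

Since d/dx[F] = ∂F/∂x + (∂F/∂y)·y' = 0, solve for y':
  (∂F/∂y)·y' = -∂F/∂x
  dy/dx = -(∂F/∂x)/(∂F/∂y) = -(4xy)/(2x^2 + 5y^4) = -4xy/(2x^2 + 5y^4)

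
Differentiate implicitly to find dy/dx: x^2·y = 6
Differentiate the relation implicitly: treat y = y(x) and apply the chain rule, so every y-derivative picks up a y' = dy/dx factor.

With everything moved to the left-hand side, differentiate term by term:
  d/dx[x^2y] = x^2·y' + 2xy
  d/dx[-6] = 0

Separating the contributions that come from x directly and those that come through y:
  without y':      2xy
  multiplying y':  x^2

so (2xy) + (x^2)·y' = 0, and therefore
  dy/dx = -(2xy)/(x^2) = -2y/x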